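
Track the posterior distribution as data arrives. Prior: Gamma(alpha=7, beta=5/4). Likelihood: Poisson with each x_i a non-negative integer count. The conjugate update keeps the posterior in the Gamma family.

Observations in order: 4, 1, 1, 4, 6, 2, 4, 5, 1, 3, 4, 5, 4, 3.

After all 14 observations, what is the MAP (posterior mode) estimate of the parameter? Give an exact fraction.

212/61

obs 1: x=4 → posterior Gamma(11, 9/4)
obs 2: x=1 → posterior Gamma(12, 13/4)
obs 3: x=1 → posterior Gamma(13, 17/4)
obs 4: x=4 → posterior Gamma(17, 21/4)
obs 5: x=6 → posterior Gamma(23, 25/4)
obs 6: x=2 → posterior Gamma(25, 29/4)
obs 7: x=4 → posterior Gamma(29, 33/4)
obs 8: x=5 → posterior Gamma(34, 37/4)
obs 9: x=1 → posterior Gamma(35, 41/4)
obs 10: x=3 → posterior Gamma(38, 45/4)
obs 11: x=4 → posterior Gamma(42, 49/4)
obs 12: x=5 → posterior Gamma(47, 53/4)
obs 13: x=4 → posterior Gamma(51, 57/4)
obs 14: x=3 → posterior Gamma(54, 61/4)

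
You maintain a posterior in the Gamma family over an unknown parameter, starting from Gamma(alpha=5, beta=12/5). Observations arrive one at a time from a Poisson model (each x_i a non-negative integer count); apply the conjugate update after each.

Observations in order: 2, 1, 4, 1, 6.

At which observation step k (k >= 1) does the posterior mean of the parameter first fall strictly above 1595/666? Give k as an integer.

k = 5

obs 1: x=2 → posterior Gamma(7, 17/5)
obs 2: x=1 → posterior Gamma(8, 22/5)
obs 3: x=4 → posterior Gamma(12, 27/5)
obs 4: x=1 → posterior Gamma(13, 32/5)
obs 5: x=6 → posterior Gamma(19, 37/5)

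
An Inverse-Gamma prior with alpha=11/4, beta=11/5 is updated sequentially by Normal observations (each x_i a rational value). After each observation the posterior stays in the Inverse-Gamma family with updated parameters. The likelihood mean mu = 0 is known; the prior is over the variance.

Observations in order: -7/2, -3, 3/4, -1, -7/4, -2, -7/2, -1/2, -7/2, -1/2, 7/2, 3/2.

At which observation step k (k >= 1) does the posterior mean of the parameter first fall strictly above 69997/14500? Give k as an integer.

k = 11

obs 1: x=-7/2 → posterior Inverse-Gamma(13/4, 333/40)
obs 2: x=-3 → posterior Inverse-Gamma(15/4, 513/40)
obs 3: x=3/4 → posterior Inverse-Gamma(17/4, 2097/160)
obs 4: x=-1 → posterior Inverse-Gamma(19/4, 2177/160)
obs 5: x=-7/4 → posterior Inverse-Gamma(21/4, 1211/80)
obs 6: x=-2 → posterior Inverse-Gamma(23/4, 1371/80)
obs 7: x=-7/2 → posterior Inverse-Gamma(25/4, 1861/80)
obs 8: x=-1/2 → posterior Inverse-Gamma(27/4, 1871/80)
obs 9: x=-7/2 → posterior Inverse-Gamma(29/4, 2361/80)
obs 10: x=-1/2 → posterior Inverse-Gamma(31/4, 2371/80)
obs 11: x=7/2 → posterior Inverse-Gamma(33/4, 2861/80)
obs 12: x=3/2 → posterior Inverse-Gamma(35/4, 2951/80)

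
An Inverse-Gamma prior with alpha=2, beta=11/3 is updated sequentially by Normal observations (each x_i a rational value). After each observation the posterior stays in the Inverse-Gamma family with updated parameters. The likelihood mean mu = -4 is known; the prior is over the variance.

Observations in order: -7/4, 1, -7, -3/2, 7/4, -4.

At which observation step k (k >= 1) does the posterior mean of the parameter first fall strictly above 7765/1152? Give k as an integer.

obs 1: x=-7/4 → posterior Inverse-Gamma(5/2, 595/96)
obs 2: x=1 → posterior Inverse-Gamma(3, 1795/96)
obs 3: x=-7 → posterior Inverse-Gamma(7/2, 2227/96)
obs 4: x=-3/2 → posterior Inverse-Gamma(4, 2527/96)
obs 5: x=7/4 → posterior Inverse-Gamma(9/2, 2057/48)
obs 6: x=-4 → posterior Inverse-Gamma(5, 2057/48)

k = 2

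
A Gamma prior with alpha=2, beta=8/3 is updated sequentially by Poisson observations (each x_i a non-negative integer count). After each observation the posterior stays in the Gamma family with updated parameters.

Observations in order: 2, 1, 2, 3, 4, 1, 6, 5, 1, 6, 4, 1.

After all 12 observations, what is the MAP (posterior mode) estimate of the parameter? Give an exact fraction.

111/44

obs 1: x=2 → posterior Gamma(4, 11/3)
obs 2: x=1 → posterior Gamma(5, 14/3)
obs 3: x=2 → posterior Gamma(7, 17/3)
obs 4: x=3 → posterior Gamma(10, 20/3)
obs 5: x=4 → posterior Gamma(14, 23/3)
obs 6: x=1 → posterior Gamma(15, 26/3)
obs 7: x=6 → posterior Gamma(21, 29/3)
obs 8: x=5 → posterior Gamma(26, 32/3)
obs 9: x=1 → posterior Gamma(27, 35/3)
obs 10: x=6 → posterior Gamma(33, 38/3)
obs 11: x=4 → posterior Gamma(37, 41/3)
obs 12: x=1 → posterior Gamma(38, 44/3)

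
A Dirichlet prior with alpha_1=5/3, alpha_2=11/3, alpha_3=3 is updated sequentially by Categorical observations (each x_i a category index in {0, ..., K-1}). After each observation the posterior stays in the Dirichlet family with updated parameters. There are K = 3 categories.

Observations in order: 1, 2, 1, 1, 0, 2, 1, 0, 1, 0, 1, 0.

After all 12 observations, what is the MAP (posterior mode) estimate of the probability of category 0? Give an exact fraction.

7/26

obs 1: x=1 → posterior Dirichlet(5/3, 14/3, 3)
obs 2: x=2 → posterior Dirichlet(5/3, 14/3, 4)
obs 3: x=1 → posterior Dirichlet(5/3, 17/3, 4)
obs 4: x=1 → posterior Dirichlet(5/3, 20/3, 4)
obs 5: x=0 → posterior Dirichlet(8/3, 20/3, 4)
obs 6: x=2 → posterior Dirichlet(8/3, 20/3, 5)
obs 7: x=1 → posterior Dirichlet(8/3, 23/3, 5)
obs 8: x=0 → posterior Dirichlet(11/3, 23/3, 5)
obs 9: x=1 → posterior Dirichlet(11/3, 26/3, 5)
obs 10: x=0 → posterior Dirichlet(14/3, 26/3, 5)
obs 11: x=1 → posterior Dirichlet(14/3, 29/3, 5)
obs 12: x=0 → posterior Dirichlet(17/3, 29/3, 5)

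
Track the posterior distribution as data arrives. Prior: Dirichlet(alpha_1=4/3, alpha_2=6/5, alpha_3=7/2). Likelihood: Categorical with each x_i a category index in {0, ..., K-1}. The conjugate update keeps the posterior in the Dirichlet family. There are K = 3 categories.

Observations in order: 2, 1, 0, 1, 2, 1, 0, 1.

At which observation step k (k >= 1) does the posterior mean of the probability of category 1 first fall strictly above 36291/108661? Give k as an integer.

obs 1: x=2 → posterior Dirichlet(4/3, 6/5, 9/2)
obs 2: x=1 → posterior Dirichlet(4/3, 11/5, 9/2)
obs 3: x=0 → posterior Dirichlet(7/3, 11/5, 9/2)
obs 4: x=1 → posterior Dirichlet(7/3, 16/5, 9/2)
obs 5: x=2 → posterior Dirichlet(7/3, 16/5, 11/2)
obs 6: x=1 → posterior Dirichlet(7/3, 21/5, 11/2)
obs 7: x=0 → posterior Dirichlet(10/3, 21/5, 11/2)
obs 8: x=1 → posterior Dirichlet(10/3, 26/5, 11/2)

k = 6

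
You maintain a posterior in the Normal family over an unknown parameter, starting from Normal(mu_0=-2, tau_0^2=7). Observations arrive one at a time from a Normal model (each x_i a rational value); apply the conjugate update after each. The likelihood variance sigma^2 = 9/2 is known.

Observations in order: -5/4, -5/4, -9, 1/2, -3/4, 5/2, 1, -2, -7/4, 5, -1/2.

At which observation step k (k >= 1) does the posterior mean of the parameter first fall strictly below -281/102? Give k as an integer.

k = 3

obs 1: x=-5/4 → posterior Normal(-71/46, 63/23)
obs 2: x=-5/4 → posterior Normal(-53/37, 63/37)
obs 3: x=-9 → posterior Normal(-179/51, 21/17)
obs 4: x=1/2 → posterior Normal(-172/65, 63/65)
obs 5: x=-3/4 → posterior Normal(-365/158, 63/79)
obs 6: x=5/2 → posterior Normal(-295/186, 21/31)
obs 7: x=1 → posterior Normal(-267/214, 63/107)
obs 8: x=-2 → posterior Normal(-323/242, 63/121)
obs 9: x=-7/4 → posterior Normal(-62/45, 7/15)
obs 10: x=5 → posterior Normal(-116/149, 63/149)
obs 11: x=-1/2 → posterior Normal(-123/163, 63/163)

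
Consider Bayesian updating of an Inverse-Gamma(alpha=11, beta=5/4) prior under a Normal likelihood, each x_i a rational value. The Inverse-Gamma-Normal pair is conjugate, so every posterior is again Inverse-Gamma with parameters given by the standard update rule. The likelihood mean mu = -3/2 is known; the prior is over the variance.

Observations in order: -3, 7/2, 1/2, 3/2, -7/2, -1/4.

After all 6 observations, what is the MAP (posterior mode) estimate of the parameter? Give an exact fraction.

obs 1: x=-3 → posterior Inverse-Gamma(23/2, 19/8)
obs 2: x=7/2 → posterior Inverse-Gamma(12, 119/8)
obs 3: x=1/2 → posterior Inverse-Gamma(25/2, 135/8)
obs 4: x=3/2 → posterior Inverse-Gamma(13, 171/8)
obs 5: x=-7/2 → posterior Inverse-Gamma(27/2, 187/8)
obs 6: x=-1/4 → posterior Inverse-Gamma(14, 773/32)

773/480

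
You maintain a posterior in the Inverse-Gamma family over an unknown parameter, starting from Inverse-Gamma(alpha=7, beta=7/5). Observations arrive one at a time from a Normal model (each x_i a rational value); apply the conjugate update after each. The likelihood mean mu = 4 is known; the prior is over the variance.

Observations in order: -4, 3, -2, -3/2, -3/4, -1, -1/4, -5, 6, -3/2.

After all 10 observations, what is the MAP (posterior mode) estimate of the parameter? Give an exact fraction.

969/80

obs 1: x=-4 → posterior Inverse-Gamma(15/2, 167/5)
obs 2: x=3 → posterior Inverse-Gamma(8, 339/10)
obs 3: x=-2 → posterior Inverse-Gamma(17/2, 519/10)
obs 4: x=-3/2 → posterior Inverse-Gamma(9, 2681/40)
obs 5: x=-3/4 → posterior Inverse-Gamma(19/2, 12529/160)
obs 6: x=-1 → posterior Inverse-Gamma(10, 14529/160)
obs 7: x=-1/4 → posterior Inverse-Gamma(21/2, 7987/80)
obs 8: x=-5 → posterior Inverse-Gamma(11, 11227/80)
obs 9: x=6 → posterior Inverse-Gamma(23/2, 11387/80)
obs 10: x=-3/2 → posterior Inverse-Gamma(12, 12597/80)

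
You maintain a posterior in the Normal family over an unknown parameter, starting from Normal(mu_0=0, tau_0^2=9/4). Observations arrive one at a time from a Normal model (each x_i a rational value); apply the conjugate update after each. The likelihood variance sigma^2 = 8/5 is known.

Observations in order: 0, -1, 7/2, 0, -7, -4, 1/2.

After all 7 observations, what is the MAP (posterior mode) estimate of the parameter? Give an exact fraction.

obs 1: x=0 → posterior Normal(0, 72/77)
obs 2: x=-1 → posterior Normal(-45/122, 36/61)
obs 3: x=7/2 → posterior Normal(225/334, 72/167)
obs 4: x=0 → posterior Normal(225/424, 18/53)
obs 5: x=-7 → posterior Normal(-405/514, 72/257)
obs 6: x=-4 → posterior Normal(-765/604, 36/151)
obs 7: x=1/2 → posterior Normal(-360/347, 72/347)

-360/347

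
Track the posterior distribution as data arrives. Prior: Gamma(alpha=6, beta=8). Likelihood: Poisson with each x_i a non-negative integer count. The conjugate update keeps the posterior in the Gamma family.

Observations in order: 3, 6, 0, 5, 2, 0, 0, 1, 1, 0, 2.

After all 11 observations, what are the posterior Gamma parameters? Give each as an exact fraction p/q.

alpha=26, beta=19

obs 1: x=3 → posterior Gamma(9, 9)
obs 2: x=6 → posterior Gamma(15, 10)
obs 3: x=0 → posterior Gamma(15, 11)
obs 4: x=5 → posterior Gamma(20, 12)
obs 5: x=2 → posterior Gamma(22, 13)
obs 6: x=0 → posterior Gamma(22, 14)
obs 7: x=0 → posterior Gamma(22, 15)
obs 8: x=1 → posterior Gamma(23, 16)
obs 9: x=1 → posterior Gamma(24, 17)
obs 10: x=0 → posterior Gamma(24, 18)
obs 11: x=2 → posterior Gamma(26, 19)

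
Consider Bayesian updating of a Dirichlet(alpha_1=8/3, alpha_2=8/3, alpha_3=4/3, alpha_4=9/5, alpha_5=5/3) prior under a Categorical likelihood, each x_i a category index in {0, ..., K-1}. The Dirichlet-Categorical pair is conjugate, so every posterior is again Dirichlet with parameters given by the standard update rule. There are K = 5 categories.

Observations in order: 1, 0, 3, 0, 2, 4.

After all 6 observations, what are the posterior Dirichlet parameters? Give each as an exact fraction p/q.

obs 1: x=1 → posterior Dirichlet(8/3, 11/3, 4/3, 9/5, 5/3)
obs 2: x=0 → posterior Dirichlet(11/3, 11/3, 4/3, 9/5, 5/3)
obs 3: x=3 → posterior Dirichlet(11/3, 11/3, 4/3, 14/5, 5/3)
obs 4: x=0 → posterior Dirichlet(14/3, 11/3, 4/3, 14/5, 5/3)
obs 5: x=2 → posterior Dirichlet(14/3, 11/3, 7/3, 14/5, 5/3)
obs 6: x=4 → posterior Dirichlet(14/3, 11/3, 7/3, 14/5, 8/3)

alpha_1=14/3, alpha_2=11/3, alpha_3=7/3, alpha_4=14/5, alpha_5=8/3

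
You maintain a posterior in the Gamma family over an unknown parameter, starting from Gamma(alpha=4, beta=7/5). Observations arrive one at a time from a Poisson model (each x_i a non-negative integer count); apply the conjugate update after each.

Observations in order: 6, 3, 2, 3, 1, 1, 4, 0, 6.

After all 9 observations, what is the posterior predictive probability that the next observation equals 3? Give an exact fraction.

1872802578114972996567211252680058993731997317076090880000/8787599130086200747642212647740199161191191975177869536057

obs 1: x=6 → posterior Gamma(10, 12/5)
obs 2: x=3 → posterior Gamma(13, 17/5)
obs 3: x=2 → posterior Gamma(15, 22/5)
obs 4: x=3 → posterior Gamma(18, 27/5)
obs 5: x=1 → posterior Gamma(19, 32/5)
obs 6: x=1 → posterior Gamma(20, 37/5)
obs 7: x=4 → posterior Gamma(24, 42/5)
obs 8: x=0 → posterior Gamma(24, 47/5)
obs 9: x=6 → posterior Gamma(30, 52/5)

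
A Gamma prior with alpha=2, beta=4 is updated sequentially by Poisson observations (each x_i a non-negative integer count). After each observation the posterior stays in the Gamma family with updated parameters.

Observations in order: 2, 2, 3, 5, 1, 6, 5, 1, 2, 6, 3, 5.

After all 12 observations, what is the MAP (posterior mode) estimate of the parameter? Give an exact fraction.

21/8

obs 1: x=2 → posterior Gamma(4, 5)
obs 2: x=2 → posterior Gamma(6, 6)
obs 3: x=3 → posterior Gamma(9, 7)
obs 4: x=5 → posterior Gamma(14, 8)
obs 5: x=1 → posterior Gamma(15, 9)
obs 6: x=6 → posterior Gamma(21, 10)
obs 7: x=5 → posterior Gamma(26, 11)
obs 8: x=1 → posterior Gamma(27, 12)
obs 9: x=2 → posterior Gamma(29, 13)
obs 10: x=6 → posterior Gamma(35, 14)
obs 11: x=3 → posterior Gamma(38, 15)
obs 12: x=5 → posterior Gamma(43, 16)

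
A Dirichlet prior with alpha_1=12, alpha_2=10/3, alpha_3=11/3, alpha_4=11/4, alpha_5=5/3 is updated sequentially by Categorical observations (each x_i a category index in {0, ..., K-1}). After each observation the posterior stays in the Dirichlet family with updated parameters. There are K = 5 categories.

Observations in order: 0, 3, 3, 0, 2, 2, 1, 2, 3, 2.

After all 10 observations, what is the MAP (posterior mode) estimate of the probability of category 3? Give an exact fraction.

obs 1: x=0 → posterior Dirichlet(13, 10/3, 11/3, 11/4, 5/3)
obs 2: x=3 → posterior Dirichlet(13, 10/3, 11/3, 15/4, 5/3)
obs 3: x=3 → posterior Dirichlet(13, 10/3, 11/3, 19/4, 5/3)
obs 4: x=0 → posterior Dirichlet(14, 10/3, 11/3, 19/4, 5/3)
obs 5: x=2 → posterior Dirichlet(14, 10/3, 14/3, 19/4, 5/3)
obs 6: x=2 → posterior Dirichlet(14, 10/3, 17/3, 19/4, 5/3)
obs 7: x=1 → posterior Dirichlet(14, 13/3, 17/3, 19/4, 5/3)
obs 8: x=2 → posterior Dirichlet(14, 13/3, 20/3, 19/4, 5/3)
obs 9: x=3 → posterior Dirichlet(14, 13/3, 20/3, 23/4, 5/3)
obs 10: x=2 → posterior Dirichlet(14, 13/3, 23/3, 23/4, 5/3)

57/341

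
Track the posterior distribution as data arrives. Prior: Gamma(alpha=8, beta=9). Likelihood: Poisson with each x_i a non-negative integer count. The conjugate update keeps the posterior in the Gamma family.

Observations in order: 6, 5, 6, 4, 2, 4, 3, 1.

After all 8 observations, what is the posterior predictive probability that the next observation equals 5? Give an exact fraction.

155884034840833936444272656969661212971813135356495649/2843406645901554280573639173468112601587643334311018496

obs 1: x=6 → posterior Gamma(14, 10)
obs 2: x=5 → posterior Gamma(19, 11)
obs 3: x=6 → posterior Gamma(25, 12)
obs 4: x=4 → posterior Gamma(29, 13)
obs 5: x=2 → posterior Gamma(31, 14)
obs 6: x=4 → posterior Gamma(35, 15)
obs 7: x=3 → posterior Gamma(38, 16)
obs 8: x=1 → posterior Gamma(39, 17)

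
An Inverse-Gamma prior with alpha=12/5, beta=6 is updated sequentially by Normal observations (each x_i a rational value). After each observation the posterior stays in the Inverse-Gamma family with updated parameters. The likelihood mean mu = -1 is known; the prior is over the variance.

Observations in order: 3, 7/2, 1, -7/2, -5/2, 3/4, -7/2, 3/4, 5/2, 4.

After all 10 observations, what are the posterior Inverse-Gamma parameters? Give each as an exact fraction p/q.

alpha=37/5, beta=883/16

obs 1: x=3 → posterior Inverse-Gamma(29/10, 14)
obs 2: x=7/2 → posterior Inverse-Gamma(17/5, 193/8)
obs 3: x=1 → posterior Inverse-Gamma(39/10, 209/8)
obs 4: x=-7/2 → posterior Inverse-Gamma(22/5, 117/4)
obs 5: x=-5/2 → posterior Inverse-Gamma(49/10, 243/8)
obs 6: x=3/4 → posterior Inverse-Gamma(27/5, 1021/32)
obs 7: x=-7/2 → posterior Inverse-Gamma(59/10, 1121/32)
obs 8: x=3/4 → posterior Inverse-Gamma(32/5, 585/16)
obs 9: x=5/2 → posterior Inverse-Gamma(69/10, 683/16)
obs 10: x=4 → posterior Inverse-Gamma(37/5, 883/16)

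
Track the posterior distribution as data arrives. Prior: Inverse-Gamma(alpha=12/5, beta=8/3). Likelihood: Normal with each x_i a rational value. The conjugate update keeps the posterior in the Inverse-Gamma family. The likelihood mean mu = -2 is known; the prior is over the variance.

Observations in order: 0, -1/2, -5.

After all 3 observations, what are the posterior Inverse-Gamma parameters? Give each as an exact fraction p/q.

alpha=39/10, beta=247/24

obs 1: x=0 → posterior Inverse-Gamma(29/10, 14/3)
obs 2: x=-1/2 → posterior Inverse-Gamma(17/5, 139/24)
obs 3: x=-5 → posterior Inverse-Gamma(39/10, 247/24)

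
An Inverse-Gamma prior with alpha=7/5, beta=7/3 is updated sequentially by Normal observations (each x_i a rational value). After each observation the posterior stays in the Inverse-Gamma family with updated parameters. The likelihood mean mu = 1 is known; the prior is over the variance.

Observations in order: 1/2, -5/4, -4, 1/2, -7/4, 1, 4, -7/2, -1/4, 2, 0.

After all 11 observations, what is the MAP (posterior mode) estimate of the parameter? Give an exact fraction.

18145/3792

obs 1: x=1/2 → posterior Inverse-Gamma(19/10, 59/24)
obs 2: x=-5/4 → posterior Inverse-Gamma(12/5, 479/96)
obs 3: x=-4 → posterior Inverse-Gamma(29/10, 1679/96)
obs 4: x=1/2 → posterior Inverse-Gamma(17/5, 1691/96)
obs 5: x=-7/4 → posterior Inverse-Gamma(39/10, 1027/48)
obs 6: x=1 → posterior Inverse-Gamma(22/5, 1027/48)
obs 7: x=4 → posterior Inverse-Gamma(49/10, 1243/48)
obs 8: x=-7/2 → posterior Inverse-Gamma(27/5, 1729/48)
obs 9: x=-1/4 → posterior Inverse-Gamma(59/10, 3533/96)
obs 10: x=2 → posterior Inverse-Gamma(32/5, 3581/96)
obs 11: x=0 → posterior Inverse-Gamma(69/10, 3629/96)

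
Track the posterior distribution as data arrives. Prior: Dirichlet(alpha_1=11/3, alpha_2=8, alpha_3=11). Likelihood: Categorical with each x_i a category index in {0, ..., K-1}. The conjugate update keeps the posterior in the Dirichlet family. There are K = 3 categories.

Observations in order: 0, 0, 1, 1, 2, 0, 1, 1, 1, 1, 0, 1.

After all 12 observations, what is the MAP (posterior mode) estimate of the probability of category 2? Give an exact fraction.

obs 1: x=0 → posterior Dirichlet(14/3, 8, 11)
obs 2: x=0 → posterior Dirichlet(17/3, 8, 11)
obs 3: x=1 → posterior Dirichlet(17/3, 9, 11)
obs 4: x=1 → posterior Dirichlet(17/3, 10, 11)
obs 5: x=2 → posterior Dirichlet(17/3, 10, 12)
obs 6: x=0 → posterior Dirichlet(20/3, 10, 12)
obs 7: x=1 → posterior Dirichlet(20/3, 11, 12)
obs 8: x=1 → posterior Dirichlet(20/3, 12, 12)
obs 9: x=1 → posterior Dirichlet(20/3, 13, 12)
obs 10: x=1 → posterior Dirichlet(20/3, 14, 12)
obs 11: x=0 → posterior Dirichlet(23/3, 14, 12)
obs 12: x=1 → posterior Dirichlet(23/3, 15, 12)

33/95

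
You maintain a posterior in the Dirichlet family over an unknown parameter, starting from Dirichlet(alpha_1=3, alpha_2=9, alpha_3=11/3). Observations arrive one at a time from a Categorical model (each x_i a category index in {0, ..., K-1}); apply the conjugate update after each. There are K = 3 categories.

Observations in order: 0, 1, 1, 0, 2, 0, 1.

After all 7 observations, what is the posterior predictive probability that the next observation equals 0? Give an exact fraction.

9/34

obs 1: x=0 → posterior Dirichlet(4, 9, 11/3)
obs 2: x=1 → posterior Dirichlet(4, 10, 11/3)
obs 3: x=1 → posterior Dirichlet(4, 11, 11/3)
obs 4: x=0 → posterior Dirichlet(5, 11, 11/3)
obs 5: x=2 → posterior Dirichlet(5, 11, 14/3)
obs 6: x=0 → posterior Dirichlet(6, 11, 14/3)
obs 7: x=1 → posterior Dirichlet(6, 12, 14/3)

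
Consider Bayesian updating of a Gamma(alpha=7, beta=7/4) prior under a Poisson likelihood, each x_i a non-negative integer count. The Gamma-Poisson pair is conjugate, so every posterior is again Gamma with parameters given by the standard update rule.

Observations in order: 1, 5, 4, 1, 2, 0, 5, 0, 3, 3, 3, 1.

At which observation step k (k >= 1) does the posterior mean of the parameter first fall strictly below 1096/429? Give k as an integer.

obs 1: x=1 → posterior Gamma(8, 11/4)
obs 2: x=5 → posterior Gamma(13, 15/4)
obs 3: x=4 → posterior Gamma(17, 19/4)
obs 4: x=1 → posterior Gamma(18, 23/4)
obs 5: x=2 → posterior Gamma(20, 27/4)
obs 6: x=0 → posterior Gamma(20, 31/4)
obs 7: x=5 → posterior Gamma(25, 35/4)
obs 8: x=0 → posterior Gamma(25, 39/4)
obs 9: x=3 → posterior Gamma(28, 43/4)
obs 10: x=3 → posterior Gamma(31, 47/4)
obs 11: x=3 → posterior Gamma(34, 51/4)
obs 12: x=1 → posterior Gamma(35, 55/4)

k = 12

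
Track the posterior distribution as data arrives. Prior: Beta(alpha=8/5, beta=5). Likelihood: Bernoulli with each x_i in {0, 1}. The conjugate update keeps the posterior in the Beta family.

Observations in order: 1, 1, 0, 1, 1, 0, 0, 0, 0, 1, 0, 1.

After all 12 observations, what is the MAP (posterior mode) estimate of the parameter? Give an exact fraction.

obs 1: x=1 → posterior Beta(13/5, 5)
obs 2: x=1 → posterior Beta(18/5, 5)
obs 3: x=0 → posterior Beta(18/5, 6)
obs 4: x=1 → posterior Beta(23/5, 6)
obs 5: x=1 → posterior Beta(28/5, 6)
obs 6: x=0 → posterior Beta(28/5, 7)
obs 7: x=0 → posterior Beta(28/5, 8)
obs 8: x=0 → posterior Beta(28/5, 9)
obs 9: x=0 → posterior Beta(28/5, 10)
obs 10: x=1 → posterior Beta(33/5, 10)
obs 11: x=0 → posterior Beta(33/5, 11)
obs 12: x=1 → posterior Beta(38/5, 11)

33/83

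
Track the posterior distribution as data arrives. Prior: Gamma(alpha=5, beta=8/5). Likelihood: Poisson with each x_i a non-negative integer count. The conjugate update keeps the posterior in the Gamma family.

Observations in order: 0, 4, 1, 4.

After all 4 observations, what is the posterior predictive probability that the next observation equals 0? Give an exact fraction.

182059119829942534144/1816331681783800622529

obs 1: x=0 → posterior Gamma(5, 13/5)
obs 2: x=4 → posterior Gamma(9, 18/5)
obs 3: x=1 → posterior Gamma(10, 23/5)
obs 4: x=4 → posterior Gamma(14, 28/5)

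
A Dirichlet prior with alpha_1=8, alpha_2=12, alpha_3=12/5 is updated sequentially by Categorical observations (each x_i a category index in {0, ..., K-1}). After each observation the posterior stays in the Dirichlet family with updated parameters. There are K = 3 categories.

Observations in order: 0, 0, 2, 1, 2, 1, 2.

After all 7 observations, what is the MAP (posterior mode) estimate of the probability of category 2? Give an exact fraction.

obs 1: x=0 → posterior Dirichlet(9, 12, 12/5)
obs 2: x=0 → posterior Dirichlet(10, 12, 12/5)
obs 3: x=2 → posterior Dirichlet(10, 12, 17/5)
obs 4: x=1 → posterior Dirichlet(10, 13, 17/5)
obs 5: x=2 → posterior Dirichlet(10, 13, 22/5)
obs 6: x=1 → posterior Dirichlet(10, 14, 22/5)
obs 7: x=2 → posterior Dirichlet(10, 14, 27/5)

1/6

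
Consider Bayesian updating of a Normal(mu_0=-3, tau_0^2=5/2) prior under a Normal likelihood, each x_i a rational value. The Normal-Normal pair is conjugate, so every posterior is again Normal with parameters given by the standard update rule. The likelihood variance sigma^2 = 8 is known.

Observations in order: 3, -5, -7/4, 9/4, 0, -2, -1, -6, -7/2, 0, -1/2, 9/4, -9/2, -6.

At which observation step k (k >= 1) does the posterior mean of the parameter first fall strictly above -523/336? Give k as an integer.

k = 4

obs 1: x=3 → posterior Normal(-11/7, 40/21)
obs 2: x=-5 → posterior Normal(-29/13, 20/13)
obs 3: x=-7/4 → posterior Normal(-267/124, 40/31)
obs 4: x=9/4 → posterior Normal(-37/24, 10/9)
obs 5: x=0 → posterior Normal(-111/82, 40/41)
obs 6: x=-2 → posterior Normal(-131/92, 20/23)
obs 7: x=-1 → posterior Normal(-47/34, 40/51)
obs 8: x=-6 → posterior Normal(-201/112, 5/7)
obs 9: x=-7/2 → posterior Normal(-118/61, 40/61)
obs 10: x=0 → posterior Normal(-59/33, 20/33)
obs 11: x=-1/2 → posterior Normal(-241/142, 40/71)
obs 12: x=9/4 → posterior Normal(-23/16, 10/19)
obs 13: x=-9/2 → posterior Normal(-527/324, 40/81)
obs 14: x=-6 → posterior Normal(-647/344, 20/43)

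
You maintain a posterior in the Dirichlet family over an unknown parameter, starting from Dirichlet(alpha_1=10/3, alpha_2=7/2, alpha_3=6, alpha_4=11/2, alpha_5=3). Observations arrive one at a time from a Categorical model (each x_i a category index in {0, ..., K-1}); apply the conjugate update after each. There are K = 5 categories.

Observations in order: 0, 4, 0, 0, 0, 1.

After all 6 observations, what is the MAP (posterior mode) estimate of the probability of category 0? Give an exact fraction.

obs 1: x=0 → posterior Dirichlet(13/3, 7/2, 6, 11/2, 3)
obs 2: x=4 → posterior Dirichlet(13/3, 7/2, 6, 11/2, 4)
obs 3: x=0 → posterior Dirichlet(16/3, 7/2, 6, 11/2, 4)
obs 4: x=0 → posterior Dirichlet(19/3, 7/2, 6, 11/2, 4)
obs 5: x=0 → posterior Dirichlet(22/3, 7/2, 6, 11/2, 4)
obs 6: x=1 → posterior Dirichlet(22/3, 9/2, 6, 11/2, 4)

19/67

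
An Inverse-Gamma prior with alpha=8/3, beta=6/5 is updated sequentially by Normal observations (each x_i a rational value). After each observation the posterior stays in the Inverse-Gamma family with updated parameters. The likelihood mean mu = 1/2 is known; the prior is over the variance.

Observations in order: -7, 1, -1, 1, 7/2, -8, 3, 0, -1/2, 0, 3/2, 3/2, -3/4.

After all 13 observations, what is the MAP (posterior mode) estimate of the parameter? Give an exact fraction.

36951/4880

obs 1: x=-7 → posterior Inverse-Gamma(19/6, 1173/40)
obs 2: x=1 → posterior Inverse-Gamma(11/3, 589/20)
obs 3: x=-1 → posterior Inverse-Gamma(25/6, 1223/40)
obs 4: x=1 → posterior Inverse-Gamma(14/3, 307/10)
obs 5: x=7/2 → posterior Inverse-Gamma(31/6, 176/5)
obs 6: x=-8 → posterior Inverse-Gamma(17/3, 2853/40)
obs 7: x=3 → posterior Inverse-Gamma(37/6, 1489/20)
obs 8: x=0 → posterior Inverse-Gamma(20/3, 2983/40)
obs 9: x=-1/2 → posterior Inverse-Gamma(43/6, 3003/40)
obs 10: x=0 → posterior Inverse-Gamma(23/3, 376/5)
obs 11: x=3/2 → posterior Inverse-Gamma(49/6, 757/10)
obs 12: x=3/2 → posterior Inverse-Gamma(26/3, 381/5)
obs 13: x=-3/4 → posterior Inverse-Gamma(55/6, 12317/160)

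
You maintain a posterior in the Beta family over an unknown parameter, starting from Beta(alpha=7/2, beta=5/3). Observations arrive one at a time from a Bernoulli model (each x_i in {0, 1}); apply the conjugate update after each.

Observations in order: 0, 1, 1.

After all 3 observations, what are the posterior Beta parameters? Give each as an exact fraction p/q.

obs 1: x=0 → posterior Beta(7/2, 8/3)
obs 2: x=1 → posterior Beta(9/2, 8/3)
obs 3: x=1 → posterior Beta(11/2, 8/3)

alpha=11/2, beta=8/3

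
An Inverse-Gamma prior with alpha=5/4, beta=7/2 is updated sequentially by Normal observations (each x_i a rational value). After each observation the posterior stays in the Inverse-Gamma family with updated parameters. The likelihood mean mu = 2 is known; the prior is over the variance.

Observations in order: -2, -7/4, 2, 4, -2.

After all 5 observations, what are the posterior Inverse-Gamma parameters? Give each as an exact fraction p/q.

alpha=15/4, beta=913/32

obs 1: x=-2 → posterior Inverse-Gamma(7/4, 23/2)
obs 2: x=-7/4 → posterior Inverse-Gamma(9/4, 593/32)
obs 3: x=2 → posterior Inverse-Gamma(11/4, 593/32)
obs 4: x=4 → posterior Inverse-Gamma(13/4, 657/32)
obs 5: x=-2 → posterior Inverse-Gamma(15/4, 913/32)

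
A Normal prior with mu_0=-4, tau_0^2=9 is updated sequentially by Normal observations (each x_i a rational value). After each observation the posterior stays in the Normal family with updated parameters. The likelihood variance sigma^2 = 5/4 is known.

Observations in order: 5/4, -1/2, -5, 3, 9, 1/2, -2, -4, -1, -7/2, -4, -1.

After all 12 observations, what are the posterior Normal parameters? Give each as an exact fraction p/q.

obs 1: x=5/4 → posterior Normal(25/41, 45/41)
obs 2: x=-1/2 → posterior Normal(1/11, 45/77)
obs 3: x=-5 → posterior Normal(-173/113, 45/113)
obs 4: x=3 → posterior Normal(-65/149, 45/149)
obs 5: x=9 → posterior Normal(7/5, 9/37)
obs 6: x=1/2 → posterior Normal(277/221, 45/221)
obs 7: x=-2 → posterior Normal(205/257, 45/257)
obs 8: x=-4 → posterior Normal(61/293, 45/293)
obs 9: x=-1 → posterior Normal(25/329, 45/329)
obs 10: x=-7/2 → posterior Normal(-101/365, 9/73)
obs 11: x=-4 → posterior Normal(-245/401, 45/401)
obs 12: x=-1 → posterior Normal(-281/437, 45/437)

mu_0=-281/437, tau_0^2=45/437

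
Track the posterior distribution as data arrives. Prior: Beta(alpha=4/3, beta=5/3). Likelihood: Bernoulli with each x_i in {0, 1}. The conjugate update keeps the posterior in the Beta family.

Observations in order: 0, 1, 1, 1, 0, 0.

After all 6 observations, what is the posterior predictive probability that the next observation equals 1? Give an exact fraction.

obs 1: x=0 → posterior Beta(4/3, 8/3)
obs 2: x=1 → posterior Beta(7/3, 8/3)
obs 3: x=1 → posterior Beta(10/3, 8/3)
obs 4: x=1 → posterior Beta(13/3, 8/3)
obs 5: x=0 → posterior Beta(13/3, 11/3)
obs 6: x=0 → posterior Beta(13/3, 14/3)

13/27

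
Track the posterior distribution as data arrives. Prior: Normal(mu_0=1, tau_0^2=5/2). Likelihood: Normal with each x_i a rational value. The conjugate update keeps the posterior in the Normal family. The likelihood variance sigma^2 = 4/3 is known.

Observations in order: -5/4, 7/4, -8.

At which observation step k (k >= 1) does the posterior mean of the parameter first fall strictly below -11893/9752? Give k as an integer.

obs 1: x=-5/4 → posterior Normal(-43/92, 20/23)
obs 2: x=7/4 → posterior Normal(31/76, 10/19)
obs 3: x=-8 → posterior Normal(-209/106, 20/53)

k = 3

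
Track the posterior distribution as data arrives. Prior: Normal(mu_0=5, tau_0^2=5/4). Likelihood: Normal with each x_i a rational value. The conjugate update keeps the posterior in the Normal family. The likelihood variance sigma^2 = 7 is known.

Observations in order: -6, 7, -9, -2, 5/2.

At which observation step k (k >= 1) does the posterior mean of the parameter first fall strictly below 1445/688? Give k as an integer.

k = 4

obs 1: x=-6 → posterior Normal(10/3, 35/33)
obs 2: x=7 → posterior Normal(145/38, 35/38)
obs 3: x=-9 → posterior Normal(100/43, 35/43)
obs 4: x=-2 → posterior Normal(15/8, 35/48)
obs 5: x=5/2 → posterior Normal(205/106, 35/53)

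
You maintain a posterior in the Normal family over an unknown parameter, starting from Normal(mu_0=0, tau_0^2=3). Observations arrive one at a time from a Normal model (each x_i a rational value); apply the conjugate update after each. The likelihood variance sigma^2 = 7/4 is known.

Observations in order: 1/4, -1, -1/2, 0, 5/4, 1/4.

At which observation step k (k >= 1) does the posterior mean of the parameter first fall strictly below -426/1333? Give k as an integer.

k = 3

obs 1: x=1/4 → posterior Normal(3/19, 21/19)
obs 2: x=-1 → posterior Normal(-9/31, 21/31)
obs 3: x=-1/2 → posterior Normal(-15/43, 21/43)
obs 4: x=0 → posterior Normal(-3/11, 21/55)
obs 5: x=5/4 → posterior Normal(0, 21/67)
obs 6: x=1/4 → posterior Normal(3/79, 21/79)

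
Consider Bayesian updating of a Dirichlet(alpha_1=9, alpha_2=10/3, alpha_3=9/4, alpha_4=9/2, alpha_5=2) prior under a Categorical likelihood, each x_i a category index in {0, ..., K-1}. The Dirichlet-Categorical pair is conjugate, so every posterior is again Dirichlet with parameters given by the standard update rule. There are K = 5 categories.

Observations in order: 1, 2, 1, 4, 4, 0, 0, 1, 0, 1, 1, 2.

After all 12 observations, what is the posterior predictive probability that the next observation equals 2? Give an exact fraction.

obs 1: x=1 → posterior Dirichlet(9, 13/3, 9/4, 9/2, 2)
obs 2: x=2 → posterior Dirichlet(9, 13/3, 13/4, 9/2, 2)
obs 3: x=1 → posterior Dirichlet(9, 16/3, 13/4, 9/2, 2)
obs 4: x=4 → posterior Dirichlet(9, 16/3, 13/4, 9/2, 3)
obs 5: x=4 → posterior Dirichlet(9, 16/3, 13/4, 9/2, 4)
obs 6: x=0 → posterior Dirichlet(10, 16/3, 13/4, 9/2, 4)
obs 7: x=0 → posterior Dirichlet(11, 16/3, 13/4, 9/2, 4)
obs 8: x=1 → posterior Dirichlet(11, 19/3, 13/4, 9/2, 4)
obs 9: x=0 → posterior Dirichlet(12, 19/3, 13/4, 9/2, 4)
obs 10: x=1 → posterior Dirichlet(12, 22/3, 13/4, 9/2, 4)
obs 11: x=1 → posterior Dirichlet(12, 25/3, 13/4, 9/2, 4)
obs 12: x=2 → posterior Dirichlet(12, 25/3, 17/4, 9/2, 4)

51/397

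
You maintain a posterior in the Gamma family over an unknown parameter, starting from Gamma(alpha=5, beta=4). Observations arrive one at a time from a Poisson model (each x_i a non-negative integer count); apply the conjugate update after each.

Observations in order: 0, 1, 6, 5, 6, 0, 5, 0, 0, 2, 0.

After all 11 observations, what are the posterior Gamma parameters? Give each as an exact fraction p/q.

obs 1: x=0 → posterior Gamma(5, 5)
obs 2: x=1 → posterior Gamma(6, 6)
obs 3: x=6 → posterior Gamma(12, 7)
obs 4: x=5 → posterior Gamma(17, 8)
obs 5: x=6 → posterior Gamma(23, 9)
obs 6: x=0 → posterior Gamma(23, 10)
obs 7: x=5 → posterior Gamma(28, 11)
obs 8: x=0 → posterior Gamma(28, 12)
obs 9: x=0 → posterior Gamma(28, 13)
obs 10: x=2 → posterior Gamma(30, 14)
obs 11: x=0 → posterior Gamma(30, 15)

alpha=30, beta=15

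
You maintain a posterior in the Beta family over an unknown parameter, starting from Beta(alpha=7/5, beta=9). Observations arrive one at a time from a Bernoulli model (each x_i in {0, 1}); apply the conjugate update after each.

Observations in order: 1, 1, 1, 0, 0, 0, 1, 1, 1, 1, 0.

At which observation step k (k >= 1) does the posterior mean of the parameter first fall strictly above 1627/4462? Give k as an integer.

k = 9

obs 1: x=1 → posterior Beta(12/5, 9)
obs 2: x=1 → posterior Beta(17/5, 9)
obs 3: x=1 → posterior Beta(22/5, 9)
obs 4: x=0 → posterior Beta(22/5, 10)
obs 5: x=0 → posterior Beta(22/5, 11)
obs 6: x=0 → posterior Beta(22/5, 12)
obs 7: x=1 → posterior Beta(27/5, 12)
obs 8: x=1 → posterior Beta(32/5, 12)
obs 9: x=1 → posterior Beta(37/5, 12)
obs 10: x=1 → posterior Beta(42/5, 12)
obs 11: x=0 → posterior Beta(42/5, 13)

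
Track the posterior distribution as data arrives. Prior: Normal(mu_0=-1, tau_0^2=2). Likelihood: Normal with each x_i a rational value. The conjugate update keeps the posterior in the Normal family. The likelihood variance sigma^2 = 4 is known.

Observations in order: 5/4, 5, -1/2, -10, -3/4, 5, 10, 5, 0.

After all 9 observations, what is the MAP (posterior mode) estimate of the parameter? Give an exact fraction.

13/11

obs 1: x=5/4 → posterior Normal(-1/4, 4/3)
obs 2: x=5 → posterior Normal(17/16, 1)
obs 3: x=-1/2 → posterior Normal(3/4, 4/5)
obs 4: x=-10 → posterior Normal(-25/24, 2/3)
obs 5: x=-3/4 → posterior Normal(-1, 4/7)
obs 6: x=5 → posterior Normal(-1/4, 1/2)
obs 7: x=10 → posterior Normal(8/9, 4/9)
obs 8: x=5 → posterior Normal(13/10, 2/5)
obs 9: x=0 → posterior Normal(13/11, 4/11)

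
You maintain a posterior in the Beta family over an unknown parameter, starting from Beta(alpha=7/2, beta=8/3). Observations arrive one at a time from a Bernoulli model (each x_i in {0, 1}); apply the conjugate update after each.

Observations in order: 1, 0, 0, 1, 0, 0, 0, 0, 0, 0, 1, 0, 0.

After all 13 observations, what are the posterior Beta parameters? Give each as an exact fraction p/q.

obs 1: x=1 → posterior Beta(9/2, 8/3)
obs 2: x=0 → posterior Beta(9/2, 11/3)
obs 3: x=0 → posterior Beta(9/2, 14/3)
obs 4: x=1 → posterior Beta(11/2, 14/3)
obs 5: x=0 → posterior Beta(11/2, 17/3)
obs 6: x=0 → posterior Beta(11/2, 20/3)
obs 7: x=0 → posterior Beta(11/2, 23/3)
obs 8: x=0 → posterior Beta(11/2, 26/3)
obs 9: x=0 → posterior Beta(11/2, 29/3)
obs 10: x=0 → posterior Beta(11/2, 32/3)
obs 11: x=1 → posterior Beta(13/2, 32/3)
obs 12: x=0 → posterior Beta(13/2, 35/3)
obs 13: x=0 → posterior Beta(13/2, 38/3)

alpha=13/2, beta=38/3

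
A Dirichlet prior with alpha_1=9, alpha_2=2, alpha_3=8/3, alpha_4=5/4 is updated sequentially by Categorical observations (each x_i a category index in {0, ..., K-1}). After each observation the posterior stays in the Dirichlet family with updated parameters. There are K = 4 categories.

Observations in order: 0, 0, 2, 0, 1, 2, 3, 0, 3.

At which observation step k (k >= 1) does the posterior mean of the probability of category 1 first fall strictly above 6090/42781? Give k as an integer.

k = 5

obs 1: x=0 → posterior Dirichlet(10, 2, 8/3, 5/4)
obs 2: x=0 → posterior Dirichlet(11, 2, 8/3, 5/4)
obs 3: x=2 → posterior Dirichlet(11, 2, 11/3, 5/4)
obs 4: x=0 → posterior Dirichlet(12, 2, 11/3, 5/4)
obs 5: x=1 → posterior Dirichlet(12, 3, 11/3, 5/4)
obs 6: x=2 → posterior Dirichlet(12, 3, 14/3, 5/4)
obs 7: x=3 → posterior Dirichlet(12, 3, 14/3, 9/4)
obs 8: x=0 → posterior Dirichlet(13, 3, 14/3, 9/4)
obs 9: x=3 → posterior Dirichlet(13, 3, 14/3, 13/4)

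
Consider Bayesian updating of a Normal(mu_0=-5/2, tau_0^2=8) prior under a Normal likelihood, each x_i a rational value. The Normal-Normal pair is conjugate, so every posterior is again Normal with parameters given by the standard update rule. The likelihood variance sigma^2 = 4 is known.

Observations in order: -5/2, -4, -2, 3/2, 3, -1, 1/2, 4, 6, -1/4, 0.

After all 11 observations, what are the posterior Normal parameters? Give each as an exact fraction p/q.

mu_0=8/23, tau_0^2=8/23

obs 1: x=-5/2 → posterior Normal(-5/2, 8/3)
obs 2: x=-4 → posterior Normal(-31/10, 8/5)
obs 3: x=-2 → posterior Normal(-39/14, 8/7)
obs 4: x=3/2 → posterior Normal(-11/6, 8/9)
obs 5: x=3 → posterior Normal(-21/22, 8/11)
obs 6: x=-1 → posterior Normal(-25/26, 8/13)
obs 7: x=1/2 → posterior Normal(-23/30, 8/15)
obs 8: x=4 → posterior Normal(-7/34, 8/17)
obs 9: x=6 → posterior Normal(17/38, 8/19)
obs 10: x=-1/4 → posterior Normal(8/21, 8/21)
obs 11: x=0 → posterior Normal(8/23, 8/23)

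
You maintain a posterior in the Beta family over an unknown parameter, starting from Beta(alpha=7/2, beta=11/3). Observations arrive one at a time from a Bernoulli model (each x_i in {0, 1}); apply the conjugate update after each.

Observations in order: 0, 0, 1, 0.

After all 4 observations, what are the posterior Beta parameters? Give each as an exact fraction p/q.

alpha=9/2, beta=20/3

obs 1: x=0 → posterior Beta(7/2, 14/3)
obs 2: x=0 → posterior Beta(7/2, 17/3)
obs 3: x=1 → posterior Beta(9/2, 17/3)
obs 4: x=0 → posterior Beta(9/2, 20/3)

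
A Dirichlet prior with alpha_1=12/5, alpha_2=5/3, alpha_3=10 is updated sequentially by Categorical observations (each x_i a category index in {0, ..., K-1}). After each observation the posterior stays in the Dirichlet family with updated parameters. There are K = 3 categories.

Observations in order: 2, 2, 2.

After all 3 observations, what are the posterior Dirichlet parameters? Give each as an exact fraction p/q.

obs 1: x=2 → posterior Dirichlet(12/5, 5/3, 11)
obs 2: x=2 → posterior Dirichlet(12/5, 5/3, 12)
obs 3: x=2 → posterior Dirichlet(12/5, 5/3, 13)

alpha_1=12/5, alpha_2=5/3, alpha_3=13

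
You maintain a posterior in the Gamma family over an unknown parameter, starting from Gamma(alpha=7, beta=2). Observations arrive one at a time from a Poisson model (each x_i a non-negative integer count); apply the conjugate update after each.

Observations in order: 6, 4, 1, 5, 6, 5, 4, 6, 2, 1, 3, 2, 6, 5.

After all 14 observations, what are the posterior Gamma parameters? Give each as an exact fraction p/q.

obs 1: x=6 → posterior Gamma(13, 3)
obs 2: x=4 → posterior Gamma(17, 4)
obs 3: x=1 → posterior Gamma(18, 5)
obs 4: x=5 → posterior Gamma(23, 6)
obs 5: x=6 → posterior Gamma(29, 7)
obs 6: x=5 → posterior Gamma(34, 8)
obs 7: x=4 → posterior Gamma(38, 9)
obs 8: x=6 → posterior Gamma(44, 10)
obs 9: x=2 → posterior Gamma(46, 11)
obs 10: x=1 → posterior Gamma(47, 12)
obs 11: x=3 → posterior Gamma(50, 13)
obs 12: x=2 → posterior Gamma(52, 14)
obs 13: x=6 → posterior Gamma(58, 15)
obs 14: x=5 → posterior Gamma(63, 16)

alpha=63, beta=16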